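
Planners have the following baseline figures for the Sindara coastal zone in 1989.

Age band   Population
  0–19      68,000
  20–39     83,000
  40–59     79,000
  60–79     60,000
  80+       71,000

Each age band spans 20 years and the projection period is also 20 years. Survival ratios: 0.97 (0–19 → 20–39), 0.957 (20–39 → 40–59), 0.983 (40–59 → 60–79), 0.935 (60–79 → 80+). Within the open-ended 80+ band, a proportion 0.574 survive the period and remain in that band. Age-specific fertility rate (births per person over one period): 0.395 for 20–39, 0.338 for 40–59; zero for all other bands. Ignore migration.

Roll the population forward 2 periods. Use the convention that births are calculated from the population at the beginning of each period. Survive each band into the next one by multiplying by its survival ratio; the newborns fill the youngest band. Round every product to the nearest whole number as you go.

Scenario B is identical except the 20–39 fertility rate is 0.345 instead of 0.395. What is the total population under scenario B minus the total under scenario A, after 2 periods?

-7323

(Bands numbered youngest = 1 to oldest = 5.)
[period 1]
Births: 83000 × 0.395 = 32785, 79000 × 0.338 = 26702 → total 59487
Band 2: 68000 × 0.97 = 65960
Band 3: 83000 × 0.957 = 79431
Band 4: 79000 × 0.983 = 77657
Band 5: 60000 × 0.935 + 71000 × 0.574 = 56100 + 40754 = 96854
Giving 59487 / 65960 / 79431 / 77657 / 96854.
[period 2]
Births: 65960 × 0.395 = 26054, 79431 × 0.338 = 26848 → total 52902
Band 2: 59487 × 0.97 = 57702
Band 3: 65960 × 0.957 = 63124
Band 4: 79431 × 0.983 = 78081
Band 5: 77657 × 0.935 + 96854 × 0.574 = 72609 + 55594 = 128203
Giving 52902 / 57702 / 63124 / 78081 / 128203.
Scenario A total after 2 periods: 380012
Scenario B projection —
[period 1]
Births: 83000 × 0.345 = 28635, 79000 × 0.338 = 26702 → total 55337
Band 2: 68000 × 0.97 = 65960
Band 3: 83000 × 0.957 = 79431
Band 4: 79000 × 0.983 = 77657
Band 5: 60000 × 0.935 + 71000 × 0.574 = 56100 + 40754 = 96854
Giving 55337 / 65960 / 79431 / 77657 / 96854.
[period 2]
Births: 65960 × 0.345 = 22756, 79431 × 0.338 = 26848 → total 49604
Band 2: 55337 × 0.97 = 53677
Band 3: 65960 × 0.957 = 63124
Band 4: 79431 × 0.983 = 78081
Band 5: 77657 × 0.935 + 96854 × 0.574 = 72609 + 55594 = 128203
Giving 49604 / 53677 / 63124 / 78081 / 128203.
Scenario B total after 2 periods: 372689
Difference B − A = 372689 − 380012 = -7323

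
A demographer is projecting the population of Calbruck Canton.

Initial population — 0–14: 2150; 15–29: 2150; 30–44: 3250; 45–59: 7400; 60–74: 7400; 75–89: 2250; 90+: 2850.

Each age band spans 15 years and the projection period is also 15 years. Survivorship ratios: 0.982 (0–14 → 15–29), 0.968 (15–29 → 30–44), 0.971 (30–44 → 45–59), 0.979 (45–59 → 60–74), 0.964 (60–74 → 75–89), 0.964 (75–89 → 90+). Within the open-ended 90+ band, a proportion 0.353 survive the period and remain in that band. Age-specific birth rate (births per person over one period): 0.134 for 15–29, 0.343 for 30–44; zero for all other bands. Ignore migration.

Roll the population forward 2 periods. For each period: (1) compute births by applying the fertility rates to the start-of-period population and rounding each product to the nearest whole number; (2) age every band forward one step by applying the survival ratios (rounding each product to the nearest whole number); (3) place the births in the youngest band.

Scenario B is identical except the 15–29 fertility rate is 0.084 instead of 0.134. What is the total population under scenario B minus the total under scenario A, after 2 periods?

-211

Call the groups 1 to 7, youngest first.
[period 1]
Births: 2150 * 0.134 = 288  |  3250 * 0.343 = 1115 → 1403
Group 2: 2150 * 0.982 = 2111
Group 3: 2150 * 0.968 = 2081
Group 4: 3250 * 0.971 = 3156
Group 5: 7400 * 0.979 = 7245
Group 6: 7400 * 0.964 = 7134
Group 7: 2250 * 0.964 + 2850 * 0.353 = 2169 + 1006 = 3175
End of period: [1403, 2111, 2081, 3156, 7245, 7134, 3175]
[period 2]
Births: 2111 * 0.134 = 283  |  2081 * 0.343 = 714 → 997
Group 2: 1403 * 0.982 = 1378
Group 3: 2111 * 0.968 = 2043
Group 4: 2081 * 0.971 = 2021
Group 5: 3156 * 0.979 = 3090
Group 6: 7245 * 0.964 = 6984
Group 7: 7134 * 0.964 + 3175 * 0.353 = 6877 + 1121 = 7998
End of period: [997, 1378, 2043, 2021, 3090, 6984, 7998]
Scenario A total after 2 periods: 24511
Scenario B projection —
[period 1]
Births: 2150 * 0.084 = 181  |  3250 * 0.343 = 1115 → 1296
Group 2: 2150 * 0.982 = 2111
Group 3: 2150 * 0.968 = 2081
Group 4: 3250 * 0.971 = 3156
Group 5: 7400 * 0.979 = 7245
Group 6: 7400 * 0.964 = 7134
Group 7: 2250 * 0.964 + 2850 * 0.353 = 2169 + 1006 = 3175
End of period: [1296, 2111, 2081, 3156, 7245, 7134, 3175]
[period 2]
Births: 2111 * 0.084 = 177  |  2081 * 0.343 = 714 → 891
Group 2: 1296 * 0.982 = 1273
Group 3: 2111 * 0.968 = 2043
Group 4: 2081 * 0.971 = 2021
Group 5: 3156 * 0.979 = 3090
Group 6: 7245 * 0.964 = 6984
Group 7: 7134 * 0.964 + 3175 * 0.353 = 6877 + 1121 = 7998
End of period: [891, 1273, 2043, 2021, 3090, 6984, 7998]
Scenario B total after 2 periods: 24300
Difference B − A = 24300 − 24511 = -211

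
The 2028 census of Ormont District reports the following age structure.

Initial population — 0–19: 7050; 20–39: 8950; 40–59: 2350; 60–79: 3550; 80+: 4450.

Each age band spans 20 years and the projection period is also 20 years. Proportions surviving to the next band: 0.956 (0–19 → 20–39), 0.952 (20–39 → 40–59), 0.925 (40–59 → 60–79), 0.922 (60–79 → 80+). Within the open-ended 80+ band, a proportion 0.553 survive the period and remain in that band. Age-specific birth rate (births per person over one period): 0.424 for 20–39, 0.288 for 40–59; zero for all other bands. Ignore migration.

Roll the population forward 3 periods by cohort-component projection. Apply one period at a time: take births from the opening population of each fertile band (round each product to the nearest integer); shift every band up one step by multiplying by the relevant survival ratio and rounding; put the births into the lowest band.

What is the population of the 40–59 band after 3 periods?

4070

Numbering the groups 1..5 from youngest to oldest:
Period 1.
Births: 8950 × 0.424 = 3795, 2350 × 0.288 = 677 ⇒ total 4472
Group 2: 7050 × 0.956 = 6740
Group 3: 8950 × 0.952 = 8520
Group 4: 2350 × 0.925 = 2174
Group 5: 3550 × 0.922 + 4450 × 0.553 = 3273 + 2461 = 5734
End of period: [4472, 6740, 8520, 2174, 5734]
Period 2.
Births: 6740 × 0.424 = 2858, 8520 × 0.288 = 2454 ⇒ total 5312
Group 2: 4472 × 0.956 = 4275
Group 3: 6740 × 0.952 = 6416
Group 4: 8520 × 0.925 = 7881
Group 5: 2174 × 0.922 + 5734 × 0.553 = 2004 + 3171 = 5175
End of period: [5312, 4275, 6416, 7881, 5175]
Period 3.
Births: 4275 × 0.424 = 1813, 6416 × 0.288 = 1848 ⇒ total 3661
Group 2: 5312 × 0.956 = 5078
Group 3: 4275 × 0.952 = 4070
Group 4: 6416 × 0.925 = 5935
Group 5: 7881 × 0.922 + 5175 × 0.553 = 7266 + 2862 = 10128
End of period: [3661, 5078, 4070, 5935, 10128]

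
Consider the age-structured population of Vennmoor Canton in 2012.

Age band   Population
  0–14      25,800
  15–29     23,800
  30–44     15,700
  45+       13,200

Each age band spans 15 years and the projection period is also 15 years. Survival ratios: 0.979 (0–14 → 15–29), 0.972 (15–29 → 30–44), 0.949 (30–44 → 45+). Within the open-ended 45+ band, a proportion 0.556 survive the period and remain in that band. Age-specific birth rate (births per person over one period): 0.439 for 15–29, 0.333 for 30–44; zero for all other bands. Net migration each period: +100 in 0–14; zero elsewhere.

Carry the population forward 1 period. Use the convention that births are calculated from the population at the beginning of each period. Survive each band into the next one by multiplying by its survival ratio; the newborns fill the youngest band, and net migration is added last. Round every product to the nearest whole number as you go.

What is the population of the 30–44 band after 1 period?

23134

Numbering the groups 1..4 from youngest to oldest:
Period 1.
Births: 23800 * 0.439 = 10448 ; 15700 * 0.333 = 5228 → total 15676
Group 2: 25800 * 0.979 = 25258
Group 3: 23800 * 0.972 = 23134
Group 4: 15700 * 0.949 + 13200 * 0.556 = 14899 + 7339 = 22238
Net migration: Group 1 + 100 → 15776
Giving 15776 / 25258 / 23134 / 22238.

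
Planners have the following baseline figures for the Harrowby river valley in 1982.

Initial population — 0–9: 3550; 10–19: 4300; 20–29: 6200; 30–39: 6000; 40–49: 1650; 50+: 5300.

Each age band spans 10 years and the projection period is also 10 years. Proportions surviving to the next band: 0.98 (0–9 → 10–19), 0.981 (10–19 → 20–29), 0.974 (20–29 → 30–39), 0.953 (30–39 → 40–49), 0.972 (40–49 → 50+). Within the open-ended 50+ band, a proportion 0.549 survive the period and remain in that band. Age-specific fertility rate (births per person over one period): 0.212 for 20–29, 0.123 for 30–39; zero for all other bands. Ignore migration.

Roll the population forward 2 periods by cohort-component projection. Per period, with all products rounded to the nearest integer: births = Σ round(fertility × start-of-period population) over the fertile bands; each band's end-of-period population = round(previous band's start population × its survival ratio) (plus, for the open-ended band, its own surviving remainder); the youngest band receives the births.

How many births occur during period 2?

1637

After projecting period 1:
Births: 6200 × 0.212 = 1314  |  6000 × 0.123 = 738 ⇒ total 2052
10–19: 3550 × 0.98 = 3479
20–29: 4300 × 0.981 = 4218
30–39: 6200 × 0.974 = 6039
40–49: 6000 × 0.953 = 5718
50+: 1650 × 0.972 + 5300 × 0.549 = 1604 + 2910 = 4514
Population now: 0–9=2052, 10–19=3479, 20–29=4218, 30–39=6039, 40–49=5718, 50+=4514
After projecting period 2:
Births: 4218 × 0.212 = 894  |  6039 × 0.123 = 743 ⇒ total 1637
10–19: 2052 × 0.98 = 2011
20–29: 3479 × 0.981 = 3413
30–39: 4218 × 0.974 = 4108
40–49: 6039 × 0.953 = 5755
50+: 5718 × 0.972 + 4514 × 0.549 = 5558 + 2478 = 8036
Population now: 0–9=1637, 10–19=2011, 20–29=3413, 30–39=4108, 40–49=5755, 50+=8036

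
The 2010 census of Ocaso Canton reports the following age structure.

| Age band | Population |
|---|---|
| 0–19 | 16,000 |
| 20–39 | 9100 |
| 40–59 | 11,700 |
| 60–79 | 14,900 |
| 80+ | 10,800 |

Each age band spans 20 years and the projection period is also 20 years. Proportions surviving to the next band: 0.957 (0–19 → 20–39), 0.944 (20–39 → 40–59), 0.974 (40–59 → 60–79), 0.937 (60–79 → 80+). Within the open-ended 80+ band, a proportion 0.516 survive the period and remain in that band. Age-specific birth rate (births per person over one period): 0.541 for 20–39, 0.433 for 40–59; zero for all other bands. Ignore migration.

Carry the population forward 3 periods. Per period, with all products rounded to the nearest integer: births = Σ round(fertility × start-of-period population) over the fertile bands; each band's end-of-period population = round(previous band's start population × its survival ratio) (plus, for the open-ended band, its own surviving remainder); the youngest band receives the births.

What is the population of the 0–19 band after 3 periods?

11430

[period 1]
Births: 9100 * 0.541 = 4923 ; 11700 * 0.433 = 5066 ⇒ total 9989
20–39: 16000 * 0.957 = 15312
40–59: 9100 * 0.944 = 8590
60–79: 11700 * 0.974 = 11396
80+: 14900 * 0.937 + 10800 * 0.516 = 13961 + 5573 = 19534
→ [9989, 15312, 8590, 11396, 19534]
[period 2]
Births: 15312 * 0.541 = 8284 ; 8590 * 0.433 = 3719 ⇒ total 12003
20–39: 9989 * 0.957 = 9559
40–59: 15312 * 0.944 = 14455
60–79: 8590 * 0.974 = 8367
80+: 11396 * 0.937 + 19534 * 0.516 = 10678 + 10080 = 20758
→ [12003, 9559, 14455, 8367, 20758]
[period 3]
Births: 9559 * 0.541 = 5171 ; 14455 * 0.433 = 6259 ⇒ total 11430
20–39: 12003 * 0.957 = 11487
40–59: 9559 * 0.944 = 9024
60–79: 14455 * 0.974 = 14079
80+: 8367 * 0.937 + 20758 * 0.516 = 7840 + 10711 = 18551
→ [11430, 11487, 9024, 14079, 18551]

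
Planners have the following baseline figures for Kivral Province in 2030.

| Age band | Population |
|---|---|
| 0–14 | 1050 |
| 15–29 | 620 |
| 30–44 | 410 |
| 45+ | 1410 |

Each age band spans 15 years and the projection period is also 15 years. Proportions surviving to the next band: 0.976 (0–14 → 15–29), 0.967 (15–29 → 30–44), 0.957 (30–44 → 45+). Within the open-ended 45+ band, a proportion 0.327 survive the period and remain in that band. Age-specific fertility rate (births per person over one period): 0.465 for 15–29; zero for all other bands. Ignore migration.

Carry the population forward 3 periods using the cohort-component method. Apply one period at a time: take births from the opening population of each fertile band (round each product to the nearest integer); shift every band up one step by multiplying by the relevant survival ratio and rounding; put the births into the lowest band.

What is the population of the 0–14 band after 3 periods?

Let band 1 be 0–14 through band 4 = 45+.
— Period 1 —
Births: 620 × 0.465 = 288
Band 2: 1050 × 0.976 = 1025
Band 3: 620 × 0.967 = 600
Band 4: 410 × 0.957 + 1410 × 0.327 = 392 + 461 = 853
→ [288, 1025, 600, 853]
— Period 2 —
Births: 1025 × 0.465 = 477
Band 2: 288 × 0.976 = 281
Band 3: 1025 × 0.967 = 991
Band 4: 600 × 0.957 + 853 × 0.327 = 574 + 279 = 853
→ [477, 281, 991, 853]
— Period 3 —
Births: 281 × 0.465 = 131
Band 2: 477 × 0.976 = 466
Band 3: 281 × 0.967 = 272
Band 4: 991 × 0.957 + 853 × 0.327 = 948 + 279 = 1227
→ [131, 466, 272, 1227]

131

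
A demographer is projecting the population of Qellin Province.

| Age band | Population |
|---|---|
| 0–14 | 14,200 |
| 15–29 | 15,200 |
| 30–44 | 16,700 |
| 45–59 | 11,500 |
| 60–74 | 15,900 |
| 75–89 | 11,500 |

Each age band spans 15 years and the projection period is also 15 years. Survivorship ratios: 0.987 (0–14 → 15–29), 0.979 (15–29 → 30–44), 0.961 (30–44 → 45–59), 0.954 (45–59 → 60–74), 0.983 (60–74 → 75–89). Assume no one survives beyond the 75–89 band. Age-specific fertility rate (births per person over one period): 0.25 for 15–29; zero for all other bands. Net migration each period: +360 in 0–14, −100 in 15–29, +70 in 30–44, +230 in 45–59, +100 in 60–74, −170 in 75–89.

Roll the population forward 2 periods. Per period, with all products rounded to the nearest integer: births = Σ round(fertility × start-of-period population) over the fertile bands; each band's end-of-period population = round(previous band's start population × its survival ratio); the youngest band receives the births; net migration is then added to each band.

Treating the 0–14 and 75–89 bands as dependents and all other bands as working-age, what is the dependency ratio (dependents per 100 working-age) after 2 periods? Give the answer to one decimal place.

(Groups numbered youngest = 1 to oldest = 6.)
Period 1.
Births: 15200 * 0.25 = 3800
Group 2: 14200 * 0.987 = 14015
Group 3: 15200 * 0.979 = 14881
Group 4: 16700 * 0.961 = 16049
Group 5: 11500 * 0.954 = 10971
Group 6: 15900 * 0.983 = 15630
Net migration: Group 1 + 360 → 4160; Group 2 − 100 → 13915; Group 3 + 70 → 14951; Group 4 + 230 → 16279; Group 5 + 100 → 11071; Group 6 − 170 → 15460
→ [4160, 13915, 14951, 16279, 11071, 15460]
Period 2.
Births: 13915 * 0.25 = 3479
Group 2: 4160 * 0.987 = 4106
Group 3: 13915 * 0.979 = 13623
Group 4: 14951 * 0.961 = 14368
Group 5: 16279 * 0.954 = 15530
Group 6: 11071 * 0.983 = 10883
Net migration: Group 1 + 360 → 3839; Group 2 − 100 → 4006; Group 3 + 70 → 13693; Group 4 + 230 → 14598; Group 5 + 100 → 15630; Group 6 − 170 → 10713
→ [3839, 4006, 13693, 14598, 15630, 10713]
Dependents (band 0–14 + band 75–89) = 3839 + 10713 = 14552; working-age = 47927; ratio = 14552/47927 × 100 = 30.4

30.4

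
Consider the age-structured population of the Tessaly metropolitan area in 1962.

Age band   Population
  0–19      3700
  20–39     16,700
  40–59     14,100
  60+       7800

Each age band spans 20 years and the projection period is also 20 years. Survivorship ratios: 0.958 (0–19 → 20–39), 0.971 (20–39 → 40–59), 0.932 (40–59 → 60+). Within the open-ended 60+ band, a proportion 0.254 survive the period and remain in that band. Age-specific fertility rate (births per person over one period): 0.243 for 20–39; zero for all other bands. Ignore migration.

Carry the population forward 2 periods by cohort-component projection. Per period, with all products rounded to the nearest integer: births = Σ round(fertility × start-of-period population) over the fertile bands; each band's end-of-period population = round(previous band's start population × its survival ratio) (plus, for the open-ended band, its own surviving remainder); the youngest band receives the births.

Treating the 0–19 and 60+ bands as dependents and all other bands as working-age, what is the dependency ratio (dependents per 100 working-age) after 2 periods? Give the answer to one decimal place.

(Groups numbered youngest = 1 to oldest = 4.)
Period 1.
Births: 16700 * 0.243 = 4058
Group 2: 3700 * 0.958 = 3545
Group 3: 16700 * 0.971 = 16216
Group 4: 14100 * 0.932 + 7800 * 0.254 = 13141 + 1981 = 15122
→ [4058, 3545, 16216, 15122]
Period 2.
Births: 3545 * 0.243 = 861
Group 2: 4058 * 0.958 = 3888
Group 3: 3545 * 0.971 = 3442
Group 4: 16216 * 0.932 + 15122 * 0.254 = 15113 + 3841 = 18954
→ [861, 3888, 3442, 18954]
Dependents (band 0–19 + band 60+) = 861 + 18954 = 19815; working-age = 7330; ratio = 19815/7330 × 100 = 270.3

270.3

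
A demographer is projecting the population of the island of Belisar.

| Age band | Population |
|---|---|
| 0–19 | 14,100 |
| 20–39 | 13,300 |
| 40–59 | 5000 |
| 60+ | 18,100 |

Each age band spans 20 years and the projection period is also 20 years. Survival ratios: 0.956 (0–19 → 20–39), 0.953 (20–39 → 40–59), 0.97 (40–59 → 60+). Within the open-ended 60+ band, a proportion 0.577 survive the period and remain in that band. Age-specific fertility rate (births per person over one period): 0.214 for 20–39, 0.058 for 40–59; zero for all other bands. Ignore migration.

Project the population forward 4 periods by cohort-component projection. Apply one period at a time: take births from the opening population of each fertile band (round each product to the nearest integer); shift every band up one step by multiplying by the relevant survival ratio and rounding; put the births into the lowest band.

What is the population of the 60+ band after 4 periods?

Numbering the bands 1..4 from youngest to oldest:
— Period 1 —
Births: 13300 * 0.214 = 2846  |  5000 * 0.058 = 290 → total 3136
Band 2: 14100 * 0.956 = 13480
Band 3: 13300 * 0.953 = 12675
Band 4: 5000 * 0.97 + 18100 * 0.577 = 4850 + 10444 = 15294
→ [3136, 13480, 12675, 15294]
— Period 2 —
Births: 13480 * 0.214 = 2885  |  12675 * 0.058 = 735 → total 3620
Band 2: 3136 * 0.956 = 2998
Band 3: 13480 * 0.953 = 12846
Band 4: 12675 * 0.97 + 15294 * 0.577 = 12295 + 8825 = 21120
→ [3620, 2998, 12846, 21120]
— Period 3 —
Births: 2998 * 0.214 = 642  |  12846 * 0.058 = 745 → total 1387
Band 2: 3620 * 0.956 = 3461
Band 3: 2998 * 0.953 = 2857
Band 4: 12846 * 0.97 + 21120 * 0.577 = 12461 + 12186 = 24647
→ [1387, 3461, 2857, 24647]
— Period 4 —
Births: 3461 * 0.214 = 741  |  2857 * 0.058 = 166 → total 907
Band 2: 1387 * 0.956 = 1326
Band 3: 3461 * 0.953 = 3298
Band 4: 2857 * 0.97 + 24647 * 0.577 = 2771 + 14221 = 16992
→ [907, 1326, 3298, 16992]

16992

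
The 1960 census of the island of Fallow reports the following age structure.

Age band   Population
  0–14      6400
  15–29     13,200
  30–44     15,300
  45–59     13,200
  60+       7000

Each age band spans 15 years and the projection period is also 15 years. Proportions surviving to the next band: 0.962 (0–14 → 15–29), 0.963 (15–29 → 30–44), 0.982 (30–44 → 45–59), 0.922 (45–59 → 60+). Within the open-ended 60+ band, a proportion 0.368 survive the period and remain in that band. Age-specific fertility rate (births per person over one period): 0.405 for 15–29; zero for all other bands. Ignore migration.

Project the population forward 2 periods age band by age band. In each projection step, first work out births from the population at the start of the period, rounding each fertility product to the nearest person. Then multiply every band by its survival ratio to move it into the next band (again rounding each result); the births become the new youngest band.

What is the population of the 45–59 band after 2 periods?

12483

[period 1]
Births: 13200 * 0.405 = 5346
15–29: 6400 * 0.962 = 6157
30–44: 13200 * 0.963 = 12712
45–59: 15300 * 0.982 = 15025
60+: 13200 * 0.922 + 7000 * 0.368 = 12170 + 2576 = 14746
Giving 5346 / 6157 / 12712 / 15025 / 14746.
[period 2]
Births: 6157 * 0.405 = 2494
15–29: 5346 * 0.962 = 5143
30–44: 6157 * 0.963 = 5929
45–59: 12712 * 0.982 = 12483
60+: 15025 * 0.922 + 14746 * 0.368 = 13853 + 5427 = 19280
Giving 2494 / 5143 / 5929 / 12483 / 19280.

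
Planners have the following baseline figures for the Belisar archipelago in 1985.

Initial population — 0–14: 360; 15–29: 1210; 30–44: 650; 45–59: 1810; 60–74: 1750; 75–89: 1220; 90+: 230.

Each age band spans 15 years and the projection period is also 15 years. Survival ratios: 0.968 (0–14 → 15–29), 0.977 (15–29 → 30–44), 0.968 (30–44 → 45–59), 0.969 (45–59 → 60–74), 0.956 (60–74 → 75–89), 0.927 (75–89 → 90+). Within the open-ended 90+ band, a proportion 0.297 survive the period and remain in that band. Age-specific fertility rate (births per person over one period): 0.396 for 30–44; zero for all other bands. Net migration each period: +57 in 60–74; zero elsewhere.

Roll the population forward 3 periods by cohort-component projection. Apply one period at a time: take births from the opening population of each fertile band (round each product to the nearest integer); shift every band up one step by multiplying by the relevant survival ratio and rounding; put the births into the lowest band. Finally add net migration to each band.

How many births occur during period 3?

135

Numbering the groups 1..7 from youngest to oldest:
After projecting period 1:
Births: 650 × 0.396 = 257
Group 2: 360 × 0.968 = 348
Group 3: 1210 × 0.977 = 1182
Group 4: 650 × 0.968 = 629
Group 5: 1810 × 0.969 = 1754
Group 6: 1750 × 0.956 = 1673
Group 7: 1220 × 0.927 + 230 × 0.297 = 1131 + 68 = 1199
Net migration: Group 5 + 57 → 1811
End of period: [257, 348, 1182, 629, 1811, 1673, 1199]
After projecting period 2:
Births: 1182 × 0.396 = 468
Group 2: 257 × 0.968 = 249
Group 3: 348 × 0.977 = 340
Group 4: 1182 × 0.968 = 1144
Group 5: 629 × 0.969 = 610
Group 6: 1811 × 0.956 = 1731
Group 7: 1673 × 0.927 + 1199 × 0.297 = 1551 + 356 = 1907
Net migration: Group 5 + 57 → 667
End of period: [468, 249, 340, 1144, 667, 1731, 1907]
After projecting period 3:
Births: 340 × 0.396 = 135
Group 2: 468 × 0.968 = 453
Group 3: 249 × 0.977 = 243
Group 4: 340 × 0.968 = 329
Group 5: 1144 × 0.969 = 1109
Group 6: 667 × 0.956 = 638
Group 7: 1731 × 0.927 + 1907 × 0.297 = 1605 + 566 = 2171
Net migration: Group 5 + 57 → 1166
End of period: [135, 453, 243, 329, 1166, 638, 2171]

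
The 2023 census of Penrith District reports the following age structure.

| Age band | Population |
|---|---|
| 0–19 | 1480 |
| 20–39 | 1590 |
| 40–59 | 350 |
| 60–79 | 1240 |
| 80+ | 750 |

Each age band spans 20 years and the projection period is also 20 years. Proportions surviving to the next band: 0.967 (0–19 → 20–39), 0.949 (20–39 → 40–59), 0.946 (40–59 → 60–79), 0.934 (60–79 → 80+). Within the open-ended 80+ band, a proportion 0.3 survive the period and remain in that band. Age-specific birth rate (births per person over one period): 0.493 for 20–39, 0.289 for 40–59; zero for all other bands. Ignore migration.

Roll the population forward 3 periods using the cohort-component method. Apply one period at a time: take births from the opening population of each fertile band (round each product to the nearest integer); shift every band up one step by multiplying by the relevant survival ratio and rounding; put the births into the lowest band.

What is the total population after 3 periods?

5565

(Bands numbered youngest = 1 to oldest = 5.)
Period 1:
Births: 1590 × 0.493 = 784, 350 × 0.289 = 101 → total 885
Band 2: 1480 × 0.967 = 1431
Band 3: 1590 × 0.949 = 1509
Band 4: 350 × 0.946 = 331
Band 5: 1240 × 0.934 + 750 × 0.3 = 1158 + 225 = 1383
→ [885, 1431, 1509, 331, 1383]
Period 2:
Births: 1431 × 0.493 = 705, 1509 × 0.289 = 436 → total 1141
Band 2: 885 × 0.967 = 856
Band 3: 1431 × 0.949 = 1358
Band 4: 1509 × 0.946 = 1428
Band 5: 331 × 0.934 + 1383 × 0.3 = 309 + 415 = 724
→ [1141, 856, 1358, 1428, 724]
Period 3:
Births: 856 × 0.493 = 422, 1358 × 0.289 = 392 → total 814
Band 2: 1141 × 0.967 = 1103
Band 3: 856 × 0.949 = 812
Band 4: 1358 × 0.946 = 1285
Band 5: 1428 × 0.934 + 724 × 0.3 = 1334 + 217 = 1551
→ [814, 1103, 812, 1285, 1551]
Total after period 3: 814 + 1103 + 812 + 1285 + 1551 = 5565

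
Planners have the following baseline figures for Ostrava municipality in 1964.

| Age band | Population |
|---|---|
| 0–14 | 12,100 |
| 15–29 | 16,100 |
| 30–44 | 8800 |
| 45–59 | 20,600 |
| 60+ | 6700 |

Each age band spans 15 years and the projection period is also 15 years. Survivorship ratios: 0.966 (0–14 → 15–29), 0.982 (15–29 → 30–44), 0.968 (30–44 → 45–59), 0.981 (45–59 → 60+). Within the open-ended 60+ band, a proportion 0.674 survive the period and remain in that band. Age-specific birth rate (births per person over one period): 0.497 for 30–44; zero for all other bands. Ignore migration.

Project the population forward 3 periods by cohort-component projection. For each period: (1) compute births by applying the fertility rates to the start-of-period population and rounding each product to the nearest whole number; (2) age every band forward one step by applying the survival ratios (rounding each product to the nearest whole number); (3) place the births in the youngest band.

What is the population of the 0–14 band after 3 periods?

5705

Period 1.
Births: 8800 * 0.497 = 4374
15–29: 12100 * 0.966 = 11689
30–44: 16100 * 0.982 = 15810
45–59: 8800 * 0.968 = 8518
60+: 20600 * 0.981 + 6700 * 0.674 = 20209 + 4516 = 24725
Population now: 0–14=4374, 15–29=11689, 30–44=15810, 45–59=8518, 60+=24725
Period 2.
Births: 15810 * 0.497 = 7858
15–29: 4374 * 0.966 = 4225
30–44: 11689 * 0.982 = 11479
45–59: 15810 * 0.968 = 15304
60+: 8518 * 0.981 + 24725 * 0.674 = 8356 + 16665 = 25021
Population now: 0–14=7858, 15–29=4225, 30–44=11479, 45–59=15304, 60+=25021
Period 3.
Births: 11479 * 0.497 = 5705
15–29: 7858 * 0.966 = 7591
30–44: 4225 * 0.982 = 4149
45–59: 11479 * 0.968 = 11112
60+: 15304 * 0.981 + 25021 * 0.674 = 15013 + 16864 = 31877
Population now: 0–14=5705, 15–29=7591, 30–44=4149, 45–59=11112, 60+=31877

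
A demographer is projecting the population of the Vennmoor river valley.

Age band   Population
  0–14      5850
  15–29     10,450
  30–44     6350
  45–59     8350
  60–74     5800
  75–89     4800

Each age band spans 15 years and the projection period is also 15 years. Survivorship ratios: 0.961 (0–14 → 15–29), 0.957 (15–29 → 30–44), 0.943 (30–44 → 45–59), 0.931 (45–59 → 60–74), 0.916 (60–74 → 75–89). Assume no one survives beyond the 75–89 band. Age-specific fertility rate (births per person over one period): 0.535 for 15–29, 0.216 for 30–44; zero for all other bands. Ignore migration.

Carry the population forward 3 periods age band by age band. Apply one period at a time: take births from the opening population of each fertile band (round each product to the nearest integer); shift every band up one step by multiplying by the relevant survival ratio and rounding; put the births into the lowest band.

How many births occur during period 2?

5168

Numbering the bands 1..6 from youngest to oldest:
After projecting period 1:
Births: 10450 × 0.535 = 5591, 6350 × 0.216 = 1372 ⇒ total 6963
Band 2: 5850 × 0.961 = 5622
Band 3: 10450 × 0.957 = 10001
Band 4: 6350 × 0.943 = 5988
Band 5: 8350 × 0.931 = 7774
Band 6: 5800 × 0.916 = 5313
End of period: [6963, 5622, 10001, 5988, 7774, 5313]
After projecting period 2:
Births: 5622 × 0.535 = 3008, 10001 × 0.216 = 2160 ⇒ total 5168
Band 2: 6963 × 0.961 = 6691
Band 3: 5622 × 0.957 = 5380
Band 4: 10001 × 0.943 = 9431
Band 5: 5988 × 0.931 = 5575
Band 6: 7774 × 0.916 = 7121
End of period: [5168, 6691, 5380, 9431, 5575, 7121]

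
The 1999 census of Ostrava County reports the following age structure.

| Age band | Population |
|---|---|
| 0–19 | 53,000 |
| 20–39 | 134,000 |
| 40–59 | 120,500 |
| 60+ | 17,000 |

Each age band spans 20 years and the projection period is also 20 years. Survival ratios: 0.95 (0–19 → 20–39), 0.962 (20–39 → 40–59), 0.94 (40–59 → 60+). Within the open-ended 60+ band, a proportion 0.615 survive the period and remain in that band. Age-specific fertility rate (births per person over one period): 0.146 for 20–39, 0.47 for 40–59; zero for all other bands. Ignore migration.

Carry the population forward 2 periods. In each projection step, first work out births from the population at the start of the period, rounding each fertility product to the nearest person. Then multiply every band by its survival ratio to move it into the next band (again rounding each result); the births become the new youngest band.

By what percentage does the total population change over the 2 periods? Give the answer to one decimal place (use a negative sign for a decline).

[period 1]
Births: 134000 × 0.146 = 19564  |  120500 × 0.47 = 56635 → 76199
20–39: 53000 × 0.95 = 50350
40–59: 134000 × 0.962 = 128908
60+: 120500 × 0.94 + 17000 × 0.615 = 113270 + 10455 = 123725
→ [76199, 50350, 128908, 123725]
[period 2]
Births: 50350 × 0.146 = 7351  |  128908 × 0.47 = 60587 → 67938
20–39: 76199 × 0.95 = 72389
40–59: 50350 × 0.962 = 48437
60+: 128908 × 0.94 + 123725 × 0.615 = 121174 + 76091 = 197265
→ [67938, 72389, 48437, 197265]
Total: 324500 → 386029; change = 61529; percentage change = 19.0%

19.0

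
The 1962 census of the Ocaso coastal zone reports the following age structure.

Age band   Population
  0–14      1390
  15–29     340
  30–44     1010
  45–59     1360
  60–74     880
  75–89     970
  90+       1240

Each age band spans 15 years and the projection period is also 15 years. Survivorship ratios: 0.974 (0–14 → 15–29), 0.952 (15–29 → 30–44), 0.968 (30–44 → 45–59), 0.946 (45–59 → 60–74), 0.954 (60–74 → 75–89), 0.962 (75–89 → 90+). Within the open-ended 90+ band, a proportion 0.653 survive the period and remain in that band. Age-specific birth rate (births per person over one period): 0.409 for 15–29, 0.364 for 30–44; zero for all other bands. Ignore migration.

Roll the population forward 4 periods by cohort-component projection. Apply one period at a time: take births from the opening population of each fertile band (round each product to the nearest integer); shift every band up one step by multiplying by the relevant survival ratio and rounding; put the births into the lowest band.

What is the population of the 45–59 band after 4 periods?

Call the bands 1 to 7, youngest first.
Period 1.
Births: 340 × 0.409 = 139, 1010 × 0.364 = 368 — total 507
Band 2: 1390 × 0.974 = 1354
Band 3: 340 × 0.952 = 324
Band 4: 1010 × 0.968 = 978
Band 5: 1360 × 0.946 = 1287
Band 6: 880 × 0.954 = 840
Band 7: 970 × 0.962 + 1240 × 0.653 = 933 + 810 = 1743
Population now: 0–14=507, 15–29=1354, 30–44=324, 45–59=978, 60–74=1287, 75–89=840, 90+=1743
Period 2.
Births: 1354 × 0.409 = 554, 324 × 0.364 = 118 — total 672
Band 2: 507 × 0.974 = 494
Band 3: 1354 × 0.952 = 1289
Band 4: 324 × 0.968 = 314
Band 5: 978 × 0.946 = 925
Band 6: 1287 × 0.954 = 1228
Band 7: 840 × 0.962 + 1743 × 0.653 = 808 + 1138 = 1946
Population now: 0–14=672, 15–29=494, 30–44=1289, 45–59=314, 60–74=925, 75–89=1228, 90+=1946
Period 3.
Births: 494 × 0.409 = 202, 1289 × 0.364 = 469 — total 671
Band 2: 672 × 0.974 = 655
Band 3: 494 × 0.952 = 470
Band 4: 1289 × 0.968 = 1248
Band 5: 314 × 0.946 = 297
Band 6: 925 × 0.954 = 882
Band 7: 1228 × 0.962 + 1946 × 0.653 = 1181 + 1271 = 2452
Population now: 0–14=671, 15–29=655, 30–44=470, 45–59=1248, 60–74=297, 75–89=882, 90+=2452
Period 4.
Births: 655 × 0.409 = 268, 470 × 0.364 = 171 — total 439
Band 2: 671 × 0.974 = 654
Band 3: 655 × 0.952 = 624
Band 4: 470 × 0.968 = 455
Band 5: 1248 × 0.946 = 1181
Band 6: 297 × 0.954 = 283
Band 7: 882 × 0.962 + 2452 × 0.653 = 848 + 1601 = 2449
Population now: 0–14=439, 15–29=654, 30–44=624, 45–59=455, 60–74=1181, 75–89=283, 90+=2449

455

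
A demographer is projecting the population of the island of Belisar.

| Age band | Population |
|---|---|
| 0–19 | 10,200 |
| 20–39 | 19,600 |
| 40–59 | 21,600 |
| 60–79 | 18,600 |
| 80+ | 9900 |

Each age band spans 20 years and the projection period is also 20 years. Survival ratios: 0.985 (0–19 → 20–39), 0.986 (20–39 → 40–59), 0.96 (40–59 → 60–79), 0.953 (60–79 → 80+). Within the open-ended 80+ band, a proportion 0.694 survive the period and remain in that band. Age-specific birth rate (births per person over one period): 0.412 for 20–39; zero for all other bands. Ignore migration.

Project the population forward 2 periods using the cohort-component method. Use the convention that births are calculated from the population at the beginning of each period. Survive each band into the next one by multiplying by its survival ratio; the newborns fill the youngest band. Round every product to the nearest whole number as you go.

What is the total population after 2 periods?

77383

After projecting period 1:
Births: 19600 × 0.412 = 8075
20–39: 10200 × 0.985 = 10047
40–59: 19600 × 0.986 = 19326
60–79: 21600 × 0.96 = 20736
80+: 18600 × 0.953 + 9900 × 0.694 = 17726 + 6871 = 24597
Population now: 0–19=8075, 20–39=10047, 40–59=19326, 60–79=20736, 80+=24597
After projecting period 2:
Births: 10047 × 0.412 = 4139
20–39: 8075 × 0.985 = 7954
40–59: 10047 × 0.986 = 9906
60–79: 19326 × 0.96 = 18553
80+: 20736 × 0.953 + 24597 × 0.694 = 19761 + 17070 = 36831
Population now: 0–19=4139, 20–39=7954, 40–59=9906, 60–79=18553, 80+=36831
Total after period 2: 4139 + 7954 + 9906 + 18553 + 36831 = 77383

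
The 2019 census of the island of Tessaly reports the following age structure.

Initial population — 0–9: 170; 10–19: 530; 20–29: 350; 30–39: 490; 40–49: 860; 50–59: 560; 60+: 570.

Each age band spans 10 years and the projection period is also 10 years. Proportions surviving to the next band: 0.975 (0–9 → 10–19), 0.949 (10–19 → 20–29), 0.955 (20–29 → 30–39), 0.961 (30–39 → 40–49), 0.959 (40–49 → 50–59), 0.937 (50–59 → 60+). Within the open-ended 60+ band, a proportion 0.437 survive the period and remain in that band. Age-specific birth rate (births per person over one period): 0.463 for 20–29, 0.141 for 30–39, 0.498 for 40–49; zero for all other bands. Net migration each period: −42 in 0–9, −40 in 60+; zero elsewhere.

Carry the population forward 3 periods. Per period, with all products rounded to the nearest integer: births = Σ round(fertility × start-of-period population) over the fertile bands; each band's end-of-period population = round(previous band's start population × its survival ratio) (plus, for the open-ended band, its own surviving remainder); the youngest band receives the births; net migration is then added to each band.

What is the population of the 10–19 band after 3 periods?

461

Period 1.
Births: 350 × 0.463 = 162, 490 × 0.141 = 69, 860 × 0.498 = 428 → total 659
10–19: 170 × 0.975 = 166
20–29: 530 × 0.949 = 503
30–39: 350 × 0.955 = 334
40–49: 490 × 0.961 = 471
50–59: 860 × 0.959 = 825
60+: 560 × 0.937 + 570 × 0.437 = 525 + 249 = 774
Net migration: 0–9 − 42 → 617; 60+ − 40 → 734
Population now: 0–9=617, 10–19=166, 20–29=503, 30–39=334, 40–49=471, 50–59=825, 60+=734
Period 2.
Births: 503 × 0.463 = 233, 334 × 0.141 = 47, 471 × 0.498 = 235 → total 515
10–19: 617 × 0.975 = 602
20–29: 166 × 0.949 = 158
30–39: 503 × 0.955 = 480
40–49: 334 × 0.961 = 321
50–59: 471 × 0.959 = 452
60+: 825 × 0.937 + 734 × 0.437 = 773 + 321 = 1094
Net migration: 0–9 − 42 → 473; 60+ − 40 → 1054
Population now: 0–9=473, 10–19=602, 20–29=158, 30–39=480, 40–49=321, 50–59=452, 60+=1054
Period 3.
Births: 158 × 0.463 = 73, 480 × 0.141 = 68, 321 × 0.498 = 160 → total 301
10–19: 473 × 0.975 = 461
20–29: 602 × 0.949 = 571
30–39: 158 × 0.955 = 151
40–49: 480 × 0.961 = 461
50–59: 321 × 0.959 = 308
60+: 452 × 0.937 + 1054 × 0.437 = 424 + 461 = 885
Net migration: 0–9 − 42 → 259; 60+ − 40 → 845
Population now: 0–9=259, 10–19=461, 20–29=571, 30–39=151, 40–49=461, 50–59=308, 60+=845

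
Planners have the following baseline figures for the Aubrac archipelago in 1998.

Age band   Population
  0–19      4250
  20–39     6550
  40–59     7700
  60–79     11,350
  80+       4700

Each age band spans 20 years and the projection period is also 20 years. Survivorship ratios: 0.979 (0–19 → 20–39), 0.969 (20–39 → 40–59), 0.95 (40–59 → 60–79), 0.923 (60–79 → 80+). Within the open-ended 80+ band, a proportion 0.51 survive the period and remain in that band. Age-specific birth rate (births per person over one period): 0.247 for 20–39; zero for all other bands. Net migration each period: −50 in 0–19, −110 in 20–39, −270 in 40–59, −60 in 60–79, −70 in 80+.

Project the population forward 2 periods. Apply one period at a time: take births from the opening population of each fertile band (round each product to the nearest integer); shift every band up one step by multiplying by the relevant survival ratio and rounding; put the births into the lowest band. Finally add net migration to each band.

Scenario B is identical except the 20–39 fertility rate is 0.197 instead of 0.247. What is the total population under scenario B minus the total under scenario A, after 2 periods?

-524

Period 1:
Births: 6550 × 0.247 = 1618
20–39: 4250 × 0.979 = 4161
40–59: 6550 × 0.969 = 6347
60–79: 7700 × 0.95 = 7315
80+: 11350 × 0.923 + 4700 × 0.51 = 10476 + 2397 = 12873
Net migration: 0–19 − 50 → 1568; 20–39 − 110 → 4051; 40–59 − 270 → 6077; 60–79 − 60 → 7255; 80+ − 70 → 12803
Population now: 0–19=1568, 20–39=4051, 40–59=6077, 60–79=7255, 80+=12803
Period 2:
Births: 4051 × 0.247 = 1001
20–39: 1568 × 0.979 = 1535
40–59: 4051 × 0.969 = 3925
60–79: 6077 × 0.95 = 5773
80+: 7255 × 0.923 + 12803 × 0.51 = 6696 + 6530 = 13226
Net migration: 0–19 − 50 → 951; 20–39 − 110 → 1425; 40–59 − 270 → 3655; 60–79 − 60 → 5713; 80+ − 70 → 13156
Population now: 0–19=951, 20–39=1425, 40–59=3655, 60–79=5713, 80+=13156
Scenario A total after 2 periods: 24900
Scenario B projection —
Period 1:
Births: 6550 × 0.197 = 1290
20–39: 4250 × 0.979 = 4161
40–59: 6550 × 0.969 = 6347
60–79: 7700 × 0.95 = 7315
80+: 11350 × 0.923 + 4700 × 0.51 = 10476 + 2397 = 12873
Net migration: 0–19 − 50 → 1240; 20–39 − 110 → 4051; 40–59 − 270 → 6077; 60–79 − 60 → 7255; 80+ − 70 → 12803
Population now: 0–19=1240, 20–39=4051, 40–59=6077, 60–79=7255, 80+=12803
Period 2:
Births: 4051 × 0.197 = 798
20–39: 1240 × 0.979 = 1214
40–59: 4051 × 0.969 = 3925
60–79: 6077 × 0.95 = 5773
80+: 7255 × 0.923 + 12803 × 0.51 = 6696 + 6530 = 13226
Net migration: 0–19 − 50 → 748; 20–39 − 110 → 1104; 40–59 − 270 → 3655; 60–79 − 60 → 5713; 80+ − 70 → 13156
Population now: 0–19=748, 20–39=1104, 40–59=3655, 60–79=5713, 80+=13156
Scenario B total after 2 periods: 24376
Difference B − A = 24376 − 24900 = -524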